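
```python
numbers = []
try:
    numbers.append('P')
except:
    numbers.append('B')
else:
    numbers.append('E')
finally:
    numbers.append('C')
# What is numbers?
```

Step-by-step execution trace:
1. try: `numbers.append('P')` → numbers = ['P']. No exception raised.
2. `except` is skipped.
3. `else` runs: `numbers.append('E')` → numbers = ['P', 'E'].
4. `finally` always runs: `numbers.append('C')` → numbers = ['P', 'E', 'C'].
Result: ['P', 'E', 'C']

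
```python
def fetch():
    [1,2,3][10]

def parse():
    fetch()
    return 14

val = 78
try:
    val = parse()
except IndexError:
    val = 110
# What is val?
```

Step-by-step execution trace:
1. val starts at 78.
2. try: `parse()` calls `fetch()`.
3. `fetch()` evaluates `[1,2,3][10]`, which raises IndexError; it propagates through parse (uncaught).
4. `return 14` in parse is not reached; the assignment to val does not complete.
5. `except IndexError` matches → val = 110.
Result: 110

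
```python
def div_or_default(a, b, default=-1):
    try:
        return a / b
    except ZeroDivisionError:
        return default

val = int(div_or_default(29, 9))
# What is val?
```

Step-by-step execution trace:
1. `div_or_default(29, 9)` enters try: `return 29 / 9` → returns 3.2222222222222223. No exception raised.
2. `except ZeroDivisionError` is skipped.
3. `int(3.2222222222222223)` → 3 → val = 3.
Result: 3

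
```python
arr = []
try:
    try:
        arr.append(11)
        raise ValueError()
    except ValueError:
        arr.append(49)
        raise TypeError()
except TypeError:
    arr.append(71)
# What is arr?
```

Step-by-step execution trace:
1. Inner try: `arr.append(11)` → arr = [11].
2. `raise ValueError()` raises ValueError.
3. Inner `except ValueError` matches → `arr.append(49)` → arr = [11, 49].
4. `raise TypeError()` raises TypeError; propagates to outer try.
5. Outer `except TypeError` matches → `arr.append(71)` → arr = [11, 49, 71].
Result: [11, 49, 71]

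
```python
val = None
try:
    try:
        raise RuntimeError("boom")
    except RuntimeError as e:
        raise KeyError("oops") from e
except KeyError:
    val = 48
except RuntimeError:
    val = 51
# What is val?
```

Step-by-step execution trace:
1. Inner try raises RuntimeError; inner `except RuntimeError as e` catches it.
2. `raise KeyError(...) from e` raises KeyError (RuntimeError is attached as __cause__, but only KeyError is active).
3. Outer `except KeyError` matches → val = 48.
4. `except RuntimeError` is not reached.
Result: 48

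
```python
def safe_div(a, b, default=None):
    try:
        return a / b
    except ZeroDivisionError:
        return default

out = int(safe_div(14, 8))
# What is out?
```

Step-by-step execution trace:
1. `safe_div(14, 8)` enters try: `return 14 / 8` → returns 1.75. No exception raised.
2. `except ZeroDivisionError` is skipped.
3. `int(1.75)` → 1 → out = 1.
Result: 1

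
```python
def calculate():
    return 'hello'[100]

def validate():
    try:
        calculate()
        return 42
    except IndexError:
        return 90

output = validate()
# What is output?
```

Step-by-step execution trace:
1. `validate()` calls `calculate()`.
2. `calculate()` evaluates `'hello'[100]`, which raises IndexError; it propagates to the caller.
3. `return 42` is not reached.
4. `except IndexError` in validate matches → returns 90.
5. output = 90.
Result: 90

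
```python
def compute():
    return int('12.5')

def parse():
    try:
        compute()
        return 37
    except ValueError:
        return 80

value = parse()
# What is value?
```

Step-by-step execution trace:
1. `parse()` calls `compute()`.
2. `compute()` evaluates `int('12.5')`, which raises ValueError; it propagates to the caller.
3. `return 37` is not reached.
4. `except ValueError` in parse matches → returns 80.
5. value = 80.
Result: 80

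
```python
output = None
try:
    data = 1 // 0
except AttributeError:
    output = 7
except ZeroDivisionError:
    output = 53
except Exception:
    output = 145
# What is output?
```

Step-by-step execution trace:
1. `data = 1 // 0` raises ZeroDivisionError.
2. `except AttributeError` does not match ZeroDivisionError; skipped.
3. `except ZeroDivisionError` matches → output = 53.
4. Remaining except clauses are skipped.
Result: 53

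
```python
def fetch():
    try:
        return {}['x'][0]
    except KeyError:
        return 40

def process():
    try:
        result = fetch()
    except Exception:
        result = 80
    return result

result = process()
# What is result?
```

Step-by-step execution trace:
1. `process()` calls `fetch()`.
2. In fetch: `{}['x'][0]` raises KeyError; `except KeyError` catches it → returns 40.
3. In process: `result = fetch()` → result = 40. No exception reaches process.
4. `except Exception` is skipped; process returns 40.
5. result = 40.
Result: 40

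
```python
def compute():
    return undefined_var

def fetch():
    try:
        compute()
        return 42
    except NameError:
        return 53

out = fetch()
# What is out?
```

Step-by-step execution trace:
1. `fetch()` calls `compute()`.
2. `compute()` evaluates `undefined_var`, which raises NameError; it propagates to the caller.
3. `return 42` is not reached.
4. `except NameError` in fetch matches → returns 53.
5. out = 53.
Result: 53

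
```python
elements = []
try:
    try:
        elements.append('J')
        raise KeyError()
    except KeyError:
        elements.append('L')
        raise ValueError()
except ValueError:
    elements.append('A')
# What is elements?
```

Step-by-step execution trace:
1. Inner try: `elements.append('J')` → elements = ['J'].
2. `raise KeyError()` raises KeyError.
3. Inner `except KeyError` matches → `elements.append('L')` → elements = ['J', 'L'].
4. `raise ValueError()` raises ValueError; propagates to outer try.
5. Outer `except ValueError` matches → `elements.append('A')` → elements = ['J', 'L', 'A'].
Result: ['J', 'L', 'A']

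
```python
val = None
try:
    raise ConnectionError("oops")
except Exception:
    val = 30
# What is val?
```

Step-by-step execution trace:
1. `raise ConnectionError(...)` raises ConnectionError.
2. `except Exception` matches (ConnectionError is a subclass of Exception) → val = 30.
Result: 30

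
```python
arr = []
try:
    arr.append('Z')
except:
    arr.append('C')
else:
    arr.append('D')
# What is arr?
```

Step-by-step execution trace:
1. try: `arr.append('Z')` → arr = ['Z']. No exception raised.
2. `except` is skipped.
3. `else` runs (try completed without exception): `arr.append('D')` → arr = ['Z', 'D'].
Result: ['Z', 'D']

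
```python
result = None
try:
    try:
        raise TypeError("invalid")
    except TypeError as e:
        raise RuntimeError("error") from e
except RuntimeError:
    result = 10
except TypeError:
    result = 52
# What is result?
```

Step-by-step execution trace:
1. Inner try raises TypeError; inner `except TypeError as e` catches it.
2. `raise RuntimeError(...) from e` raises RuntimeError (TypeError is attached as __cause__, but only RuntimeError is active).
3. Outer `except RuntimeError` matches → result = 10.
4. `except TypeError` is not reached.
Result: 10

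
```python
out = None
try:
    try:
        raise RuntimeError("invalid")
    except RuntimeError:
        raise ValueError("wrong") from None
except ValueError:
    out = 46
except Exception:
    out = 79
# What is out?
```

Step-by-step execution trace:
1. Inner try raises RuntimeError; inner `except RuntimeError` catches it.
2. `raise ValueError(...) from None` raises ValueError (from None suppresses __context__, but the active exception is still ValueError).
3. Outer `except ValueError` matches → out = 46.
4. `except Exception` is not reached.
Result: 46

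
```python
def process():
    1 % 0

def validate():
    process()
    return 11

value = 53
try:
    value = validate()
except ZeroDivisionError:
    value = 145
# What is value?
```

Step-by-step execution trace:
1. value starts at 53.
2. try: `validate()` calls `process()`.
3. `process()` evaluates `1 % 0`, which raises ZeroDivisionError; it propagates through validate (uncaught).
4. `return 11` in validate is not reached; the assignment to value does not complete.
5. `except ZeroDivisionError` matches → value = 145.
Result: 145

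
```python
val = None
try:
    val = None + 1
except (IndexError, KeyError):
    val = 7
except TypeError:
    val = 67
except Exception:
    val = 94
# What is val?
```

Step-by-step execution trace:
1. `val = None + 1` raises TypeError.
2. `except (IndexError, KeyError)` does not match TypeError; skipped.
3. `except TypeError` matches (exact type match) → val = 67.
4. `except Exception` is not reached.
Result: 67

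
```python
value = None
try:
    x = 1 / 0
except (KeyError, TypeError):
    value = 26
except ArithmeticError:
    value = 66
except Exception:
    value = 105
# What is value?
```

Step-by-step execution trace:
1. `x = 1 / 0` raises ZeroDivisionError.
2. `except (KeyError, TypeError)` does not match ZeroDivisionError; skipped.
3. `except ArithmeticError` matches (ZeroDivisionError is a subclass of ArithmeticError) → value = 66.
4. `except Exception` is not reached.
Result: 66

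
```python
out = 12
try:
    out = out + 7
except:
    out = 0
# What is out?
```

Step-by-step execution trace:
1. out starts at 12.
2. try: `out = out + 7` → out = 19. No exception raised.
3. `except` is skipped.
Result: 19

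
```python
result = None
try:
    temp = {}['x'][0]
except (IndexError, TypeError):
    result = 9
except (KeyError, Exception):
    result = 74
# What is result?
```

Step-by-step execution trace:
1. `temp = {}['x'][0]` raises KeyError.
2. `except (IndexError, TypeError)` does not match KeyError; skipped.
3. `except (KeyError, Exception)` matches (KeyError is in the tuple) → result = 74.
Result: 74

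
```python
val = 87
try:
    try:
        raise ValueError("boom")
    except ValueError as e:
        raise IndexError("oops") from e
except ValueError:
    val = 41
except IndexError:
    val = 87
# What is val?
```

Step-by-step execution trace:
1. Inner try raises ValueError; inner `except ValueError as e` catches it.
2. `raise IndexError(...) from e` raises IndexError (ValueError is attached as __cause__, but only IndexError is active).
3. Outer `except ValueError` does not match IndexError; skipped.
4. Outer `except IndexError` matches → val = 87.
Result: 87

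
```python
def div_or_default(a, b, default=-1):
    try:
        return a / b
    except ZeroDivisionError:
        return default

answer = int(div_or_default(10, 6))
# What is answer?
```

Step-by-step execution trace:
1. `div_or_default(10, 6)` enters try: `return 10 / 6` → returns 1.6666666666666667. No exception raised.
2. `except ZeroDivisionError` is skipped.
3. `int(1.6666666666666667)` → 1 → answer = 1.
Result: 1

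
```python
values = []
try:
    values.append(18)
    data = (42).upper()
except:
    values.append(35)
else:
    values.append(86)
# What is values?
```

Step-by-step execution trace:
1. try: `values.append(18)` → values = [18].
2. `data = (42).upper()` raises AttributeError.
3. bare `except` matches → `values.append(35)` → values = [18, 35].
4. `else` is skipped (an exception was raised).
Result: [18, 35]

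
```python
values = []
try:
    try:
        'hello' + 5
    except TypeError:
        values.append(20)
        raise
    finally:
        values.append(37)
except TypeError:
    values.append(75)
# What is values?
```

Step-by-step execution trace:
1. Inner try: `'hello' + 5` raises TypeError.
2. Inner `except TypeError` matches → `values.append(20)` → values = [20].
3. bare `raise` re-raises TypeError.
4. Inner `finally` runs during unwinding: `values.append(37)` → values = [20, 37].
5. Outer `except TypeError` matches → `values.append(75)` → values = [20, 37, 75].
Result: [20, 37, 75]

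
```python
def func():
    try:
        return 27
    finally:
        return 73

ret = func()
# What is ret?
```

Step-by-step execution trace:
1. `func()` enters try: `return 27` sets pending return value 27.
2. Before returning, `finally: return 73` runs and overrides the pending return.
3. func() returns 73 → ret = 73.
Result: 73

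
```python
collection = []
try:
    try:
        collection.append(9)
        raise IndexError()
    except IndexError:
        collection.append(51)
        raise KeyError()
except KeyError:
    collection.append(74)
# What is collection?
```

Step-by-step execution trace:
1. Inner try: `collection.append(9)` → collection = [9].
2. `raise IndexError()` raises IndexError.
3. Inner `except IndexError` matches → `collection.append(51)` → collection = [9, 51].
4. `raise KeyError()` raises KeyError; propagates to outer try.
5. Outer `except KeyError` matches → `collection.append(74)` → collection = [9, 51, 74].
Result: [9, 51, 74]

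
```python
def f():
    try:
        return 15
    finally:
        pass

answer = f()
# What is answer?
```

Step-by-step execution trace:
1. `f()` enters try: `return 15` sets pending return value 15.
2. Before returning, `finally: pass` runs (no effect).
3. f() returns 15 → answer = 15.
Result: 15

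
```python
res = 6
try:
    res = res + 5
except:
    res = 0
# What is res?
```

Step-by-step execution trace:
1. res starts at 6.
2. try: `res = res + 5` → res = 11. No exception raised.
3. `except` is skipped.
Result: 11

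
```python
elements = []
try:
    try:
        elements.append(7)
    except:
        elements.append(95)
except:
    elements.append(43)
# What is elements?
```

Step-by-step execution trace:
1. Inner try: `elements.append(7)` → elements = [7]. No exception raised.
2. Inner `except` is skipped.
3. Inner try completes normally; outer `except` is skipped.
Result: [7]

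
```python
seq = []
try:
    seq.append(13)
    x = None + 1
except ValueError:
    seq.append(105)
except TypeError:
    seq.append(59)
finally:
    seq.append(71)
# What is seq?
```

Step-by-step execution trace:
1. try: `seq.append(13)` → seq = [13].
2. `x = None + 1` raises TypeError.
3. `except ValueError` does not match TypeError; skipped.
4. `except TypeError` matches → `seq.append(59)` → seq = [13, 59].
5. finally always runs: `seq.append(71)` → seq = [13, 59, 71].
Result: [13, 59, 71]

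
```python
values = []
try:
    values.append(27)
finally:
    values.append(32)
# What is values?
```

Step-by-step execution trace:
1. try: `values.append(27)` → values = [27].
2. The try body completes without raising.
3. finally always runs: `values.append(32)` → values = [27, 32].
Result: [27, 32]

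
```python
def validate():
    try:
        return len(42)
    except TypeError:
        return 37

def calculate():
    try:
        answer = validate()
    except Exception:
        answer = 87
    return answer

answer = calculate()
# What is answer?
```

Step-by-step execution trace:
1. `calculate()` calls `validate()`.
2. In validate: `len(42)` raises TypeError; `except TypeError` catches it → returns 37.
3. In calculate: `answer = validate()` → answer = 37. No exception reaches calculate.
4. `except Exception` is skipped; calculate returns 37.
5. answer = 37.
Result: 37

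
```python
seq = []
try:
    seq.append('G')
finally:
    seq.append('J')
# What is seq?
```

Step-by-step execution trace:
1. try: `seq.append('G')` → seq = ['G'].
2. The try body completes without raising.
3. finally always runs: `seq.append('J')` → seq = ['G', 'J'].
Result: ['G', 'J']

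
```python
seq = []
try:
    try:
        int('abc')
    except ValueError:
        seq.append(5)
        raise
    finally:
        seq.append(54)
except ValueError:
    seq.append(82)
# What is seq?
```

Step-by-step execution trace:
1. Inner try: `int('abc')` raises ValueError.
2. Inner `except ValueError` matches → `seq.append(5)` → seq = [5].
3. bare `raise` re-raises ValueError.
4. Inner `finally` runs during unwinding: `seq.append(54)` → seq = [5, 54].
5. Outer `except ValueError` matches → `seq.append(82)` → seq = [5, 54, 82].
Result: [5, 54, 82]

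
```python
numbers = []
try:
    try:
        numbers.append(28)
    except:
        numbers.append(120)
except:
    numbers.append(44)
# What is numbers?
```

Step-by-step execution trace:
1. Inner try: `numbers.append(28)` → numbers = [28]. No exception raised.
2. Inner `except` is skipped.
3. Inner try completes normally; outer `except` is skipped.
Result: [28]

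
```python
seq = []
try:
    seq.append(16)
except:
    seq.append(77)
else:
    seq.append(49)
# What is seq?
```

Step-by-step execution trace:
1. try: `seq.append(16)` → seq = [16]. No exception raised.
2. `except` is skipped.
3. `else` runs (try completed without exception): `seq.append(49)` → seq = [16, 49].
Result: [16, 49]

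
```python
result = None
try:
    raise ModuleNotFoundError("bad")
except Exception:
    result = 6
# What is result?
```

Step-by-step execution trace:
1. `raise ModuleNotFoundError(...)` raises ModuleNotFoundError.
2. `except Exception` matches (ModuleNotFoundError is a subclass of Exception) → result = 6.
Result: 6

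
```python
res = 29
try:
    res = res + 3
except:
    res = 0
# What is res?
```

Step-by-step execution trace:
1. res starts at 29.
2. try: `res = res + 3` → res = 32. No exception raised.
3. `except` is skipped.
Result: 32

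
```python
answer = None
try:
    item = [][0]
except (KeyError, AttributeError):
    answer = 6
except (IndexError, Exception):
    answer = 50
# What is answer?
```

Step-by-step execution trace:
1. `item = [][0]` raises IndexError.
2. `except (KeyError, AttributeError)` does not match IndexError; skipped.
3. `except (IndexError, Exception)` matches (IndexError is in the tuple) → answer = 50.
Result: 50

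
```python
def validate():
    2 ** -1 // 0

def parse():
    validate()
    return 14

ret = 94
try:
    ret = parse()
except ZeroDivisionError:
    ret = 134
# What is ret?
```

Step-by-step execution trace:
1. ret starts at 94.
2. try: `parse()` calls `validate()`.
3. `validate()` evaluates `2 ** -1 // 0`, which raises ZeroDivisionError; it propagates through parse (uncaught).
4. `return 14` in parse is not reached; the assignment to ret does not complete.
5. `except ZeroDivisionError` matches → ret = 134.
Result: 134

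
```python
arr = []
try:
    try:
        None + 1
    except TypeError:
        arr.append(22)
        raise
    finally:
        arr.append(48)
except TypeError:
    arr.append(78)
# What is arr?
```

Step-by-step execution trace:
1. Inner try: `None + 1` raises TypeError.
2. Inner `except TypeError` matches → `arr.append(22)` → arr = [22].
3. bare `raise` re-raises TypeError.
4. Inner `finally` runs during unwinding: `arr.append(48)` → arr = [22, 48].
5. Outer `except TypeError` matches → `arr.append(78)` → arr = [22, 48, 78].
Result: [22, 48, 78]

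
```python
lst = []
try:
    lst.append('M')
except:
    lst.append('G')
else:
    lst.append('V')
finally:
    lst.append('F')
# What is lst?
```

Step-by-step execution trace:
1. try: `lst.append('M')` → lst = ['M']. No exception raised.
2. `except` is skipped.
3. `else` runs: `lst.append('V')` → lst = ['M', 'V'].
4. `finally` always runs: `lst.append('F')` → lst = ['M', 'V', 'F'].
Result: ['M', 'V', 'F']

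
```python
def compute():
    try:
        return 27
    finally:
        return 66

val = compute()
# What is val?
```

Step-by-step execution trace:
1. `compute()` enters try: `return 27` sets pending return value 27.
2. Before returning, `finally: return 66` runs and overrides the pending return.
3. compute() returns 66 → val = 66.
Result: 66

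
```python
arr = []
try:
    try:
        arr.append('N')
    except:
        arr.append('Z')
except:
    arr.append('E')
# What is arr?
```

Step-by-step execution trace:
1. Inner try: `arr.append('N')` → arr = ['N']. No exception raised.
2. Inner `except` is skipped.
3. Inner try completes normally; outer `except` is skipped.
Result: ['N']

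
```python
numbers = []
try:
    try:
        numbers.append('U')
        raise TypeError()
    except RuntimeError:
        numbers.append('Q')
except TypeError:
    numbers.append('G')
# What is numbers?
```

Step-by-step execution trace:
1. Inner try: `numbers.append('U')` → numbers = ['U'].
2. `raise TypeError()` raises TypeError.
3. Inner `except RuntimeError` does not match TypeError; exception propagates to outer try.
4. Outer `except TypeError` matches → `numbers.append('G')` → numbers = ['U', 'G'].
Result: ['U', 'G']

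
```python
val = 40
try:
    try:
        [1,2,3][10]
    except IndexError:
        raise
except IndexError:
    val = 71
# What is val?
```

Step-by-step execution trace:
1. Inner try: `[1,2,3][10]` raises IndexError.
2. Inner `except IndexError` matches; bare `raise` re-raises the same IndexError.
3. Outer `except IndexError` matches → val = 71.
Result: 71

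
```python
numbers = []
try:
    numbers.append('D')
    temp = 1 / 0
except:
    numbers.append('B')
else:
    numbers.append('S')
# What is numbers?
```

Step-by-step execution trace:
1. try: `numbers.append('D')` → numbers = ['D'].
2. `temp = 1 / 0` raises ZeroDivisionError.
3. bare `except` matches → `numbers.append('B')` → numbers = ['D', 'B'].
4. `else` is skipped (an exception was raised).
Result: ['D', 'B']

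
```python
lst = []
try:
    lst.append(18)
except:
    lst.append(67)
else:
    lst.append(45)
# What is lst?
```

Step-by-step execution trace:
1. try: `lst.append(18)` → lst = [18]. No exception raised.
2. `except` is skipped.
3. `else` runs (try completed without exception): `lst.append(45)` → lst = [18, 45].
Result: [18, 45]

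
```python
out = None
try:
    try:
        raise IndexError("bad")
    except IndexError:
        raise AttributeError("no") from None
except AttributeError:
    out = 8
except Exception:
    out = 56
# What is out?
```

Step-by-step execution trace:
1. Inner try raises IndexError; inner `except IndexError` catches it.
2. `raise AttributeError(...) from None` raises AttributeError (from None suppresses __context__, but the active exception is still AttributeError).
3. Outer `except AttributeError` matches → out = 8.
4. `except Exception` is not reached.
Result: 8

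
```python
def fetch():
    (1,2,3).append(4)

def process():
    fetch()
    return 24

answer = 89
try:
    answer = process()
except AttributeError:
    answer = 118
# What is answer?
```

Step-by-step execution trace:
1. answer starts at 89.
2. try: `process()` calls `fetch()`.
3. `fetch()` evaluates `(1,2,3).append(4)`, which raises AttributeError; it propagates through process (uncaught).
4. `return 24` in process is not reached; the assignment to answer does not complete.
5. `except AttributeError` matches → answer = 118.
Result: 118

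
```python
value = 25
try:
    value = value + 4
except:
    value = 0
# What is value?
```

Step-by-step execution trace:
1. value starts at 25.
2. try: `value = value + 4` → value = 29. No exception raised.
3. `except` is skipped.
Result: 29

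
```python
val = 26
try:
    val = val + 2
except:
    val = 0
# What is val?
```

Step-by-step execution trace:
1. val starts at 26.
2. try: `val = val + 2` → val = 28. No exception raised.
3. `except` is skipped.
Result: 28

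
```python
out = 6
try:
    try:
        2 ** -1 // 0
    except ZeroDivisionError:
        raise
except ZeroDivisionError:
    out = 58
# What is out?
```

Step-by-step execution trace:
1. Inner try: `2 ** -1 // 0` raises ZeroDivisionError.
2. Inner `except ZeroDivisionError` matches; bare `raise` re-raises the same ZeroDivisionError.
3. Outer `except ZeroDivisionError` matches → out = 58.
Result: 58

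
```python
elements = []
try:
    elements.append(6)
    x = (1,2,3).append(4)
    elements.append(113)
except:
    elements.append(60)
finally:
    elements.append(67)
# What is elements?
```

Step-by-step execution trace:
1. try: `elements.append(6)` → elements = [6].
2. `x = (1,2,3).append(4)` raises AttributeError; `elements.append(113)` is not reached.
3. bare `except` matches → `elements.append(60)` → elements = [6, 60].
4. finally always runs: `elements.append(67)` → elements = [6, 60, 67].
Result: [6, 60, 67]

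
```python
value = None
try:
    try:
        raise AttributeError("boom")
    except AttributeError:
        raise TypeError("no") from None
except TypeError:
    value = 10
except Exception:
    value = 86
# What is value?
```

Step-by-step execution trace:
1. Inner try raises AttributeError; inner `except AttributeError` catches it.
2. `raise TypeError(...) from None` raises TypeError (from None suppresses __context__, but the active exception is still TypeError).
3. Outer `except TypeError` matches → value = 10.
4. `except Exception` is not reached.
Result: 10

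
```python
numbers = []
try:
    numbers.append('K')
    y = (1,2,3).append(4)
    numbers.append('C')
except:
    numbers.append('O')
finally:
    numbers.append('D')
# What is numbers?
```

Step-by-step execution trace:
1. try: `numbers.append('K')` → numbers = ['K'].
2. `y = (1,2,3).append(4)` raises AttributeError; `numbers.append('C')` is not reached.
3. bare `except` matches → `numbers.append('O')` → numbers = ['K', 'O'].
4. finally always runs: `numbers.append('D')` → numbers = ['K', 'O', 'D'].
Result: ['K', 'O', 'D']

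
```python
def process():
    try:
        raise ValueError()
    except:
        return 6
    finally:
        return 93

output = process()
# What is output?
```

Step-by-step execution trace:
1. `process()` enters try: `raise ValueError()` raises ValueError.
2. bare `except` matches → `return 6` sets pending return value 6.
3. Before returning, `finally: return 93` runs and overrides the pending return.
4. process() returns 93 → output = 93.
Result: 93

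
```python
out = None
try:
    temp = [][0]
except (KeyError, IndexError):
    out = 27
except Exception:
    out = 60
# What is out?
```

Step-by-step execution trace:
1. `temp = [][0]` raises IndexError.
2. `except (KeyError, IndexError)` matches (IndexError is in the tuple) → out = 27.
3. `except Exception` is not reached.
Result: 27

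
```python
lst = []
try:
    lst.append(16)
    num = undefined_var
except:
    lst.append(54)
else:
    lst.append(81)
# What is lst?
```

Step-by-step execution trace:
1. try: `lst.append(16)` → lst = [16].
2. `num = undefined_var` raises NameError.
3. bare `except` matches → `lst.append(54)` → lst = [16, 54].
4. `else` is skipped (an exception was raised).
Result: [16, 54]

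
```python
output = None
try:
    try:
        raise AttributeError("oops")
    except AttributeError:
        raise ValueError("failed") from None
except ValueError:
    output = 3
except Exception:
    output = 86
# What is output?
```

Step-by-step execution trace:
1. Inner try raises AttributeError; inner `except AttributeError` catches it.
2. `raise ValueError(...) from None` raises ValueError (from None suppresses __context__, but the active exception is still ValueError).
3. Outer `except ValueError` matches → output = 3.
4. `except Exception` is not reached.
Result: 3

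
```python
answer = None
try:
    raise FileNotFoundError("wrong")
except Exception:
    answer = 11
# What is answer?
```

Step-by-step execution trace:
1. `raise FileNotFoundError(...)` raises FileNotFoundError.
2. `except Exception` matches (FileNotFoundError is a subclass of Exception) → answer = 11.
Result: 11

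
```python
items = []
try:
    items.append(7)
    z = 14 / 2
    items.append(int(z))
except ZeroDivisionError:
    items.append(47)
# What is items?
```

Step-by-step execution trace:
1. try: `items.append(7)` → items = [7].
2. `z = 14 / 2` → z = 7.0. No exception raised.
3. `items.append(int(z))` → items = [7, 7].
4. `except ZeroDivisionError` is skipped (no exception was raised).
Result: [7, 7]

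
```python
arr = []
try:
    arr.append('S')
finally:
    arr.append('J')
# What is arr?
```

Step-by-step execution trace:
1. try: `arr.append('S')` → arr = ['S'].
2. The try body completes without raising.
3. finally always runs: `arr.append('J')` → arr = ['S', 'J'].
Result: ['S', 'J']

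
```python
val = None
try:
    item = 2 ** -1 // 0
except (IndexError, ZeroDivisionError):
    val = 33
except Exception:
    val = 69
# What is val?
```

Step-by-step execution trace:
1. `item = 2 ** -1 // 0` raises ZeroDivisionError.
2. `except (IndexError, ZeroDivisionError)` matches (ZeroDivisionError is in the tuple) → val = 33.
3. `except Exception` is not reached.
Result: 33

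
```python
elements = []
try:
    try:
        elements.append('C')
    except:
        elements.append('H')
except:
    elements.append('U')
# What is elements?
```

Step-by-step execution trace:
1. Inner try: `elements.append('C')` → elements = ['C']. No exception raised.
2. Inner `except` is skipped.
3. Inner try completes normally; outer `except` is skipped.
Result: ['C']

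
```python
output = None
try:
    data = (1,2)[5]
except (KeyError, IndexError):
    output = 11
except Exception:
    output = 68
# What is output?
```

Step-by-step execution trace:
1. `data = (1,2)[5]` raises IndexError.
2. `except (KeyError, IndexError)` matches (IndexError is in the tuple) → output = 11.
3. `except Exception` is not reached.
Result: 11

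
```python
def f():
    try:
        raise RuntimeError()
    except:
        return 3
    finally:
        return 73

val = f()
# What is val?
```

Step-by-step execution trace:
1. `f()` enters try: `raise RuntimeError()` raises RuntimeError.
2. bare `except` matches → `return 3` sets pending return value 3.
3. Before returning, `finally: return 73` runs and overrides the pending return.
4. f() returns 73 → val = 73.
Result: 73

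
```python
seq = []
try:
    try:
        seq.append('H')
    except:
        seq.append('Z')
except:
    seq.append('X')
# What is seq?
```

Step-by-step execution trace:
1. Inner try: `seq.append('H')` → seq = ['H']. No exception raised.
2. Inner `except` is skipped.
3. Inner try completes normally; outer `except` is skipped.
Result: ['H']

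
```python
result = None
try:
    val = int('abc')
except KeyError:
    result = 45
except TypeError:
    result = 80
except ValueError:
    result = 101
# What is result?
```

Step-by-step execution trace:
1. `val = int('abc')` raises ValueError.
2. `except KeyError` does not match ValueError; skipped.
3. `except TypeError` does not match ValueError; skipped.
4. `except ValueError` matches → result = 101.
Result: 101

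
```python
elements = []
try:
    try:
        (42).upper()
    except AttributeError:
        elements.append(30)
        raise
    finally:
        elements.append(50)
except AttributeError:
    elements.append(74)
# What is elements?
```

Step-by-step execution trace:
1. Inner try: `(42).upper()` raises AttributeError.
2. Inner `except AttributeError` matches → `elements.append(30)` → elements = [30].
3. bare `raise` re-raises AttributeError.
4. Inner `finally` runs during unwinding: `elements.append(50)` → elements = [30, 50].
5. Outer `except AttributeError` matches → `elements.append(74)` → elements = [30, 50, 74].
Result: [30, 50, 74]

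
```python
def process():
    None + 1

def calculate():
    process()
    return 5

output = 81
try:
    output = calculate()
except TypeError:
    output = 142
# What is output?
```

Step-by-step execution trace:
1. output starts at 81.
2. try: `calculate()` calls `process()`.
3. `process()` evaluates `None + 1`, which raises TypeError; it propagates through calculate (uncaught).
4. `return 5` in calculate is not reached; the assignment to output does not complete.
5. `except TypeError` matches → output = 142.
Result: 142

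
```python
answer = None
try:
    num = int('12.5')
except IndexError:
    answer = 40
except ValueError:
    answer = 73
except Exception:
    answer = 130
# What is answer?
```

Step-by-step execution trace:
1. `num = int('12.5')` raises ValueError.
2. `except IndexError` does not match ValueError; skipped.
3. `except ValueError` matches → answer = 73.
4. Remaining except clauses are skipped.
Result: 73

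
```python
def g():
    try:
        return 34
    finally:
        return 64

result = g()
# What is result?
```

Step-by-step execution trace:
1. `g()` enters try: `return 34` sets pending return value 34.
2. Before returning, `finally: return 64` runs and overrides the pending return.
3. g() returns 64 → result = 64.
Result: 64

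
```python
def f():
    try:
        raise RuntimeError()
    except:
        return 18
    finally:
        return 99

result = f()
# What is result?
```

Step-by-step execution trace:
1. `f()` enters try: `raise RuntimeError()` raises RuntimeError.
2. bare `except` matches → `return 18` sets pending return value 18.
3. Before returning, `finally: return 99` runs and overrides the pending return.
4. f() returns 99 → result = 99.
Result: 99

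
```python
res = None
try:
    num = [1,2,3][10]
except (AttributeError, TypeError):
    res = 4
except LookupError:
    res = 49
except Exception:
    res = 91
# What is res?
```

Step-by-step execution trace:
1. `num = [1,2,3][10]` raises IndexError.
2. `except (AttributeError, TypeError)` does not match IndexError; skipped.
3. `except LookupError` matches (IndexError is a subclass of LookupError) → res = 49.
4. `except Exception` is not reached.
Result: 49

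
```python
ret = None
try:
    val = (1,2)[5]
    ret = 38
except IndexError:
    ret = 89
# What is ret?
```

Step-by-step execution trace:
1. `val = (1,2)[5]` raises IndexError.
2. `ret = 38` is not reached.
3. `except IndexError` matches → ret = 89.
Result: 89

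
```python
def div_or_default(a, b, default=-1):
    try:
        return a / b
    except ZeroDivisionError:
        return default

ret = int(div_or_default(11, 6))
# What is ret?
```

Step-by-step execution trace:
1. `div_or_default(11, 6)` enters try: `return 11 / 6` → returns 1.8333333333333333. No exception raised.
2. `except ZeroDivisionError` is skipped.
3. `int(1.8333333333333333)` → 1 → ret = 1.
Result: 1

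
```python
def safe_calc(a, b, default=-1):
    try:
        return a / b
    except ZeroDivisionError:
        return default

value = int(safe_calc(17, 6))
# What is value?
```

Step-by-step execution trace:
1. `safe_calc(17, 6)` enters try: `return 17 / 6` → returns 2.8333333333333335. No exception raised.
2. `except ZeroDivisionError` is skipped.
3. `int(2.8333333333333335)` → 2 → value = 2.
Result: 2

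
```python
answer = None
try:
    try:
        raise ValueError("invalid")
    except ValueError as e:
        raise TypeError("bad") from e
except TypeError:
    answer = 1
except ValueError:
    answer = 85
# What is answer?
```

Step-by-step execution trace:
1. Inner try raises ValueError; inner `except ValueError as e` catches it.
2. `raise TypeError(...) from e` raises TypeError (ValueError is attached as __cause__, but only TypeError is active).
3. Outer `except TypeError` matches → answer = 1.
4. `except ValueError` is not reached.
Result: 1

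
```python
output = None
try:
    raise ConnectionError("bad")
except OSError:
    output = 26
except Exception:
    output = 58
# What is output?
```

Step-by-step execution trace:
1. `raise ConnectionError(...)` raises ConnectionError.
2. `except OSError` matches (ConnectionError is a subclass of OSError) → output = 26.
3. `except Exception` is not reached.
Result: 26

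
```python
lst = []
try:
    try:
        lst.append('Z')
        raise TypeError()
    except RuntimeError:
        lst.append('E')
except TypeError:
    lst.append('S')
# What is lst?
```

Step-by-step execution trace:
1. Inner try: `lst.append('Z')` → lst = ['Z'].
2. `raise TypeError()` raises TypeError.
3. Inner `except RuntimeError` does not match TypeError; exception propagates to outer try.
4. Outer `except TypeError` matches → `lst.append('S')` → lst = ['Z', 'S'].
Result: ['Z', 'S']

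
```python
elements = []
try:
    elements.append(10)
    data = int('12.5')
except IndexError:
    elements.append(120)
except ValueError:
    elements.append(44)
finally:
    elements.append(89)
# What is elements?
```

Step-by-step execution trace:
1. try: `elements.append(10)` → elements = [10].
2. `data = int('12.5')` raises ValueError.
3. `except IndexError` does not match ValueError; skipped.
4. `except ValueError` matches → `elements.append(44)` → elements = [10, 44].
5. finally always runs: `elements.append(89)` → elements = [10, 44, 89].
Result: [10, 44, 89]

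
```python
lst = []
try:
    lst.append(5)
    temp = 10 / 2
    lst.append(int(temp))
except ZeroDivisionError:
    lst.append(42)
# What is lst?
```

Step-by-step execution trace:
1. try: `lst.append(5)` → lst = [5].
2. `temp = 10 / 2` → temp = 5.0. No exception raised.
3. `lst.append(int(temp))` → lst = [5, 5].
4. `except ZeroDivisionError` is skipped (no exception was raised).
Result: [5, 5]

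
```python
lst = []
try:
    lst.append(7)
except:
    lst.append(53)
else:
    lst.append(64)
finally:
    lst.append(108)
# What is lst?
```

Step-by-step execution trace:
1. try: `lst.append(7)` → lst = [7]. No exception raised.
2. `except` is skipped.
3. `else` runs: `lst.append(64)` → lst = [7, 64].
4. `finally` always runs: `lst.append(108)` → lst = [7, 64, 108].
Result: [7, 64, 108]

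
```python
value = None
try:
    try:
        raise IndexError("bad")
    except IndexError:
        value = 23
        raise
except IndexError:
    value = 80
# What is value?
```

Step-by-step execution trace:
1. Inner try: `raise IndexError("bad")` raises IndexError.
2. Inner `except IndexError` matches → value = 23.
3. bare `raise` re-raises the same IndexError.
4. Outer `except IndexError` matches → value = 80.
Result: 80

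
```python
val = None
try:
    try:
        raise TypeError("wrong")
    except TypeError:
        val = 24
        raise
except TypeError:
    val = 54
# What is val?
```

Step-by-step execution trace:
1. Inner try: `raise TypeError("wrong")` raises TypeError.
2. Inner `except TypeError` matches → val = 24.
3. bare `raise` re-raises the same TypeError.
4. Outer `except TypeError` matches → val = 54.
Result: 54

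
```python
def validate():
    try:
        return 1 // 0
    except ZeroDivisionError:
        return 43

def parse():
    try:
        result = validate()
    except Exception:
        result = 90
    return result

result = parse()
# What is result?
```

Step-by-step execution trace:
1. `parse()` calls `validate()`.
2. In validate: `1 // 0` raises ZeroDivisionError; `except ZeroDivisionError` catches it → returns 43.
3. In parse: `result = validate()` → result = 43. No exception reaches parse.
4. `except Exception` is skipped; parse returns 43.
5. result = 43.
Result: 43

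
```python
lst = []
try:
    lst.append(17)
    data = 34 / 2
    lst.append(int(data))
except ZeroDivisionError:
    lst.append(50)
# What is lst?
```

Step-by-step execution trace:
1. try: `lst.append(17)` → lst = [17].
2. `data = 34 / 2` → data = 17.0. No exception raised.
3. `lst.append(int(data))` → lst = [17, 17].
4. `except ZeroDivisionError` is skipped (no exception was raised).
Result: [17, 17]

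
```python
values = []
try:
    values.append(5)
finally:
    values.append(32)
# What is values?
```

Step-by-step execution trace:
1. try: `values.append(5)` → values = [5].
2. The try body completes without raising.
3. finally always runs: `values.append(32)` → values = [5, 32].
Result: [5, 32]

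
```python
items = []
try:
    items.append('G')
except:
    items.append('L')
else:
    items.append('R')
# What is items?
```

Step-by-step execution trace:
1. try: `items.append('G')` → items = ['G']. No exception raised.
2. `except` is skipped.
3. `else` runs (try completed without exception): `items.append('R')` → items = ['G', 'R'].
Result: ['G', 'R']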